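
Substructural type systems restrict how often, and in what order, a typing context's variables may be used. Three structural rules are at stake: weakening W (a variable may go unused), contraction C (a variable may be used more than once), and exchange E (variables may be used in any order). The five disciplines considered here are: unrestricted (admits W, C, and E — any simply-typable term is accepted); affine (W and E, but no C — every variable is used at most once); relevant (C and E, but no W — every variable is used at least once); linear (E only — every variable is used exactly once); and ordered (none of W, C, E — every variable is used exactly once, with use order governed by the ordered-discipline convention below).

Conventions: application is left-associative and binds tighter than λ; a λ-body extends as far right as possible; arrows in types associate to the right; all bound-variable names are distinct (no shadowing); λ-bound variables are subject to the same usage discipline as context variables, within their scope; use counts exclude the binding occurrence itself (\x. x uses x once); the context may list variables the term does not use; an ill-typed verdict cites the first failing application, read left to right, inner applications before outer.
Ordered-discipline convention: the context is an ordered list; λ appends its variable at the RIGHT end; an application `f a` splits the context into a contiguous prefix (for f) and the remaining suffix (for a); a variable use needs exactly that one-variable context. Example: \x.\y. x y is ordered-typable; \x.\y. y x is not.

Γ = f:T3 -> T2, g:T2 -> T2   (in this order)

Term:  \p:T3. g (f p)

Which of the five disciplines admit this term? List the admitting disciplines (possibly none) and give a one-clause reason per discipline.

admitted by: linear, affine, relevant, unrestricted
variable uses: f=1; g=1; p [bound]=1
left-to-right use order: g, f, p
typing: the term checks, with type T3 -> T2
ordered: ✗, no contiguous prefix/suffix split fits g, f, p
linear: ✓, f, g, p: one use apiece
affine: ✓, at most one use each (f, g, p)
relevant: ✓, every one of f, g, p appears
unrestricted: ✓, well-typed at T3 -> T2; no restrictions here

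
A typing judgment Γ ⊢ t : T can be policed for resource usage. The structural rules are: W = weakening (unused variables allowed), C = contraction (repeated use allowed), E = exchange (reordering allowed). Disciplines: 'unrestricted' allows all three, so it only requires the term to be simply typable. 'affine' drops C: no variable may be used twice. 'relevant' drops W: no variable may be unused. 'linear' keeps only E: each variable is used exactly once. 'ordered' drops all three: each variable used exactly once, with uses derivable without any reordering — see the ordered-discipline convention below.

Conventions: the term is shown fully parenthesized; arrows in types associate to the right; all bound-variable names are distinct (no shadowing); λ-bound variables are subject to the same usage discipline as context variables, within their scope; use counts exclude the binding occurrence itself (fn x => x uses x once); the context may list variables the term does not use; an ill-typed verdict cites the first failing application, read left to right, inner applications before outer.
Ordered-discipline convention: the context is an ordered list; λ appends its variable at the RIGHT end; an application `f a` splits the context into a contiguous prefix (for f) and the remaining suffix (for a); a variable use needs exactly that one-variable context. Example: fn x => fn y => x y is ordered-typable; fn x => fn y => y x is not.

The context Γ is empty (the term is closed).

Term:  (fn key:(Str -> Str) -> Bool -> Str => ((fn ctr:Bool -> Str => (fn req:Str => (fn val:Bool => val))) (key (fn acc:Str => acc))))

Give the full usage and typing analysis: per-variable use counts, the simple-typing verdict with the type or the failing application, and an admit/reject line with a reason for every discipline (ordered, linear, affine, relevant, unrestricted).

use counts: key [bound] ×1; ctr [bound] ×0; req [bound] ×0; val [bound] ×1; acc [bound] ×1
uses in reading order: val, key, acc
typing: the term checks, with type ((Str -> Str) -> Bool -> Str) -> Str -> Bool -> Bool
ordered: ✗, ctr, req never used (weakening)
linear: ✗, ctr, req never used (weakening)
affine: ✓, none of key, ctr, req, val, acc used more than once
relevant: ✗, ctr, req never used (weakening)
unrestricted: ✓, simply typable at ((Str -> Str) -> Bool -> Str) -> Str -> Bool -> Bool; W, C, E all held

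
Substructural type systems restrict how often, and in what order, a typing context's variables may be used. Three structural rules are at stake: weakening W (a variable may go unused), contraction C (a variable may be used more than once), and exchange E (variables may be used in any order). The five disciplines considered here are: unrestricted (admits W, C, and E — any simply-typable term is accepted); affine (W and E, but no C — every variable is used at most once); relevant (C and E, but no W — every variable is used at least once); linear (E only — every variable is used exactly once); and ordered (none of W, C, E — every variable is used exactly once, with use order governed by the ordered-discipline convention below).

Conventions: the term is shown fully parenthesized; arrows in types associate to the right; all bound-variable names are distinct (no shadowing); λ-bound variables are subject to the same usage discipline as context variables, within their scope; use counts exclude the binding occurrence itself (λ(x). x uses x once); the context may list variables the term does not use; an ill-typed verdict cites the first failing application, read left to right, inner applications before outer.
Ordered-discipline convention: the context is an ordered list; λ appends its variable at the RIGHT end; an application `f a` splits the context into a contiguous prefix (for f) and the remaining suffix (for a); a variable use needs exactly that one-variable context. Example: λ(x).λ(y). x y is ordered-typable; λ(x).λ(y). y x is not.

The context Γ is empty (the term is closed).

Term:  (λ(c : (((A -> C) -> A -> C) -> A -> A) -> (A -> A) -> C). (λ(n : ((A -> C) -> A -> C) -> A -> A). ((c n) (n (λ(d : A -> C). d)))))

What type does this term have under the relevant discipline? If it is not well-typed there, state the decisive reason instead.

term : ((((A -> C) -> A -> C) -> A -> A) -> (A -> A) -> C) -> (((A -> C) -> A -> C) -> A -> A) -> C
usage: c (bound): 1×, n (bound): 2×, d (bound): 1×
left-to-right use order: c, n, n, d
typing: the term checks, with type ((((A -> C) -> A -> C) -> A -> A) -> (A -> A) -> C) -> (((A -> C) -> A -> C) -> A -> A) -> C
all disciplines: ordered ✗; linear ✗; affine ✗; relevant ✓; unrestricted ✓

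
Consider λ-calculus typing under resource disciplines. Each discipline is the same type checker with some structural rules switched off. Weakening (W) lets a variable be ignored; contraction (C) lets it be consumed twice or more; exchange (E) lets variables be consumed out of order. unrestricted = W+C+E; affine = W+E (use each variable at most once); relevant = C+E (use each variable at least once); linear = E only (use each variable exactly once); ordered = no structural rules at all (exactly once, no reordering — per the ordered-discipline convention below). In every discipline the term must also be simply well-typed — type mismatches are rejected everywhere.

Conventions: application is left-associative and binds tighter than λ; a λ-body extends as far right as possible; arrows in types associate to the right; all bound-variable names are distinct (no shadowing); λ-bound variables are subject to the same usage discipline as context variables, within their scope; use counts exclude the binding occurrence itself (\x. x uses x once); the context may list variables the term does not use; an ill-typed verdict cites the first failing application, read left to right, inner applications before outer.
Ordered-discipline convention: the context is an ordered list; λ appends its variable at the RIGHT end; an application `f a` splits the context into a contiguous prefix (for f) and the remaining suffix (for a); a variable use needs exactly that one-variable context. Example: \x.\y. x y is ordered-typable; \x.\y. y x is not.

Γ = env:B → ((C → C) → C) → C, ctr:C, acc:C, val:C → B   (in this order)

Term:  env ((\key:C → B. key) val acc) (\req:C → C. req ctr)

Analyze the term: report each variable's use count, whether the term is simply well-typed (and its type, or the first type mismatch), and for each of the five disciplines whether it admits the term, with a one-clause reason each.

usage: env: 1, ctr: 1, acc: 1, val: 1, key (λ-bound): 1, req (λ-bound): 1
order of uses: env, key, val, acc, req, ctr
typing: well-typed at C
ordered: ✗ — use order env, key, val, acc, req, ctr needs exchange
linear: ✓ — exactly-once usage across env, ctr, acc, val, key, req
affine: ✓ — none of env, ctr, acc, val, key, req used more than once
relevant: ✓ — none of env, ctr, acc, val, key, req goes unused
unrestricted: ✓ — well-typed at C; no restrictions here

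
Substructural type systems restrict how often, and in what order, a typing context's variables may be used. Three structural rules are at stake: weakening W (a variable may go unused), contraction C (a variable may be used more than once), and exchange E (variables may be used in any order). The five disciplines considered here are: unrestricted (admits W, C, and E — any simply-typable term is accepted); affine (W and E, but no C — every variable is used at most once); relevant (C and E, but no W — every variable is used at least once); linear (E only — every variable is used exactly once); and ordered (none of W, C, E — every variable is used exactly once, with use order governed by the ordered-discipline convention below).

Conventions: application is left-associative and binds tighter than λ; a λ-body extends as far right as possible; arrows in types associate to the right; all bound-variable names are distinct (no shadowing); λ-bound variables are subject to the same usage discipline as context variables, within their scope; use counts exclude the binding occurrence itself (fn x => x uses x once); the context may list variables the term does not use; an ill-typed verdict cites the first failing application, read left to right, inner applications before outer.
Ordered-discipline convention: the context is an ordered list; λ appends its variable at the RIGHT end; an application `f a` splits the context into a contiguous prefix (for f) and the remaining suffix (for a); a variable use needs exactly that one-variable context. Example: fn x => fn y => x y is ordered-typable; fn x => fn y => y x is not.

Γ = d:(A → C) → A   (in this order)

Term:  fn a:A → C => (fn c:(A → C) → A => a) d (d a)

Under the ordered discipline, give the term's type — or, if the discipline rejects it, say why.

not well-typed under ordered — uses contraction: d ×2, a ×2; unused: c — weakening required
usage: d=2, a (bound)=2, c (bound)=0
order of uses: a, d, d, a
typing: the term checks, with type (A → C) → C
per-discipline verdicts: ordered ✗, linear ✗, affine ✗, relevant ✗, unrestricted ✓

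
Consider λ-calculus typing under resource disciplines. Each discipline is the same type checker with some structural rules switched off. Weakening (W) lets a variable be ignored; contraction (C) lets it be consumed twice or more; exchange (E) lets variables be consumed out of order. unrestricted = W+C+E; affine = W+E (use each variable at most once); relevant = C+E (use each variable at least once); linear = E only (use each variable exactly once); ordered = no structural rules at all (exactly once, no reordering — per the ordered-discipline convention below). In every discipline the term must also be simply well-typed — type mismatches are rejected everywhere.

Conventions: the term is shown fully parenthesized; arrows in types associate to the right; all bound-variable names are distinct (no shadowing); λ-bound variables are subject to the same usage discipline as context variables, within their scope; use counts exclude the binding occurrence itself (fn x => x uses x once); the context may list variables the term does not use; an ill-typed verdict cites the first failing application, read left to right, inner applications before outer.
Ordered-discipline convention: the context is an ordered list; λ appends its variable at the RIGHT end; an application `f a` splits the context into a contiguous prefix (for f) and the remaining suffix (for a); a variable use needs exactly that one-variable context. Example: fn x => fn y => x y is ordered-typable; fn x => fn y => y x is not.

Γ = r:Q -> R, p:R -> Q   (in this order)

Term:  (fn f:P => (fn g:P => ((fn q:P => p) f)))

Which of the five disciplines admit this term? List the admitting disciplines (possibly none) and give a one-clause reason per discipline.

admitted in: affine, unrestricted
counts: r: 0×, p: 1×, f [bound]: 1×, g [bound]: 0×, q [bound]: 0×
uses in reading order: p, f
typing: well-typed at P -> P -> R -> Q
ordered: ✗, needs weakening: r, g, q unused
linear: ✗, needs weakening: r, g, q unused
affine: ✓, r, p, f, g, q: no repeats, contraction unneeded
relevant: ✗, needs weakening: r, g, q unused
unrestricted: ✓, well-typed at P -> P -> R -> Q; no restrictions here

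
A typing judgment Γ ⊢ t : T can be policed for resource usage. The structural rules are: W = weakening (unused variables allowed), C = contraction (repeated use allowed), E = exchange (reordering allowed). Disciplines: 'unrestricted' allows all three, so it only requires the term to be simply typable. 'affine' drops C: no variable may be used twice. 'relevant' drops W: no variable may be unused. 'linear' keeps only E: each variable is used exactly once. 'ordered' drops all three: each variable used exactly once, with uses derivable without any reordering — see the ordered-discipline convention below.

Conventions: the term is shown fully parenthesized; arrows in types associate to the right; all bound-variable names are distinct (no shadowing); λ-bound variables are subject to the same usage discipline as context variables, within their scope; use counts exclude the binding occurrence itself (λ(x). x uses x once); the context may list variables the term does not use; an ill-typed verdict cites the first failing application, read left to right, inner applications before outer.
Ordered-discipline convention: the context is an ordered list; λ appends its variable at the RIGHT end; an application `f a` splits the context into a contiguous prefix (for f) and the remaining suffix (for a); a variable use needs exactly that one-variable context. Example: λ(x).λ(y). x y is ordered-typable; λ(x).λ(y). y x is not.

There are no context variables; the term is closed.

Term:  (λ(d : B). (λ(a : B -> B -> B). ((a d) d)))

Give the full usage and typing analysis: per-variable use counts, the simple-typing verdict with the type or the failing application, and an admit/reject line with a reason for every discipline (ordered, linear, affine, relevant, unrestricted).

use counts: d (bound)=2; a (bound)=1
uses in reading order: a, d, d
typing: well-typed at B -> (B -> B -> B) -> B
ordered: ✗ — needs contraction — d ×2
linear: ✗ — needs contraction — d ×2
affine: ✗ — needs contraction — d ×2
relevant: ✓ — every one of d, a appears
unrestricted: ✓ — type-checks (B -> (B -> B -> B) -> B) and nothing is barred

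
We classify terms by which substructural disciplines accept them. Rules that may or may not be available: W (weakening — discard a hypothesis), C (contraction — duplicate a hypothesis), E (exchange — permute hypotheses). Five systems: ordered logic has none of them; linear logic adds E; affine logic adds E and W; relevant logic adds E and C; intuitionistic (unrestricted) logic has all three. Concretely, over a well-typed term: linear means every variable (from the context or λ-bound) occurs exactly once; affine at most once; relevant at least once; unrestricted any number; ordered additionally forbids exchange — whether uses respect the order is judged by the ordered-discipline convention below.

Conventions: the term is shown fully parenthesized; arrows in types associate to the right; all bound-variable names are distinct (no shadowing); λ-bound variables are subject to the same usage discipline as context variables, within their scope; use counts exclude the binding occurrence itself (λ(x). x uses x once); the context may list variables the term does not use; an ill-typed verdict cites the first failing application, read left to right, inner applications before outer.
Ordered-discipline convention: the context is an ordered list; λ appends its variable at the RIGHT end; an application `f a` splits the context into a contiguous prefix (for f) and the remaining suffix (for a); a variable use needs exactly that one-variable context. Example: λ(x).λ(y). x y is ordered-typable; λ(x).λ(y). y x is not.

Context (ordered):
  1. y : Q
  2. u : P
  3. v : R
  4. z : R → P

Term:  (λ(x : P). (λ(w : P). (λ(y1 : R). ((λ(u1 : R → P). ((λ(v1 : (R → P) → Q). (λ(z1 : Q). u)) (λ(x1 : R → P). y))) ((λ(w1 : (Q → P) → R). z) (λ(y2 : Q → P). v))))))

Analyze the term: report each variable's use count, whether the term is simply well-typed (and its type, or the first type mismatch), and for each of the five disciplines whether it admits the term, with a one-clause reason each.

variable uses: y=1, u=1, v=1, z=1, x [bound]=0, w [bound]=0, y1 [bound]=0, u1 [bound]=0, v1 [bound]=0, z1 [bound]=0, x1 [bound]=0, w1 [bound]=0, y2 [bound]=0
order of uses: u, y, z, v
typing: the term checks, with type P → P → R → Q → P
ordered: ✗ — x, w, y1, u1, v1, z1, x1, w1, y2 left unused
linear: ✗ — x, w, y1, u1, v1, z1, x1, w1, y2 left unused
affine: ✓ — y, u, v, z, x, w, y1, u1, v1, z1, x1, w1, y2: no repeats, contraction unneeded
relevant: ✗ — x, w, y1, u1, v1, z1, x1, w1, y2 left unused
unrestricted: ✓ — type-checks (P → P → R → Q → P) and nothing is barred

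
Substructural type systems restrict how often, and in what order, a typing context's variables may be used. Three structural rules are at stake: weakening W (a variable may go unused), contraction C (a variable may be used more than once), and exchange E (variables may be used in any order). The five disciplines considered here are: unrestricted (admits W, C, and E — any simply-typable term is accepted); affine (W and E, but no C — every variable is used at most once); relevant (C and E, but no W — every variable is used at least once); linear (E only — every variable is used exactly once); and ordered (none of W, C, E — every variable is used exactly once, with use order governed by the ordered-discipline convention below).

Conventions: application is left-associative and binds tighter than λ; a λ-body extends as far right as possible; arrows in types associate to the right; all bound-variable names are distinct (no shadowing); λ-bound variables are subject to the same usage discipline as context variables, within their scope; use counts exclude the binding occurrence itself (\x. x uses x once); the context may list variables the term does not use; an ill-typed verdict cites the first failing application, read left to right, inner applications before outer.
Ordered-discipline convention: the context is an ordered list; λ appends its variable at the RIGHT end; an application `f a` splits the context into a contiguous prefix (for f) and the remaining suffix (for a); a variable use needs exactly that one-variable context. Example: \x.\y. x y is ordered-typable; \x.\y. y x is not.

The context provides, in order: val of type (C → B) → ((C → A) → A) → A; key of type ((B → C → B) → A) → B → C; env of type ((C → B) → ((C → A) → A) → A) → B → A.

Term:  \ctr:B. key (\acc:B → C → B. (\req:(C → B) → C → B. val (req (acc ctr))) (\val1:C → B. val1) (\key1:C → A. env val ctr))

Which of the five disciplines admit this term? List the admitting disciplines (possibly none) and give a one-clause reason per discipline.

admitted in: unrestricted
variable uses: val: 2, key: 1, env: 1, ctr (bound): 2, acc (bound): 1, req (bound): 1, val1 (bound): 1, key1 (bound): 0
use order (left to right): key, val, req, acc, ctr, val1, env, val, ctr
typing: well-typed at B → B → C
ordered: ✗, val ×2, ctr ×2 used more than once (contraction); key1 never used (weakening)
linear: ✗, val ×2, ctr ×2 used more than once (contraction); key1 never used (weakening)
affine: ✗, val ×2, ctr ×2 used more than once (contraction)
relevant: ✗, key1 never used (weakening)
unrestricted: ✓, type-checks (B → B → C) and nothing is barred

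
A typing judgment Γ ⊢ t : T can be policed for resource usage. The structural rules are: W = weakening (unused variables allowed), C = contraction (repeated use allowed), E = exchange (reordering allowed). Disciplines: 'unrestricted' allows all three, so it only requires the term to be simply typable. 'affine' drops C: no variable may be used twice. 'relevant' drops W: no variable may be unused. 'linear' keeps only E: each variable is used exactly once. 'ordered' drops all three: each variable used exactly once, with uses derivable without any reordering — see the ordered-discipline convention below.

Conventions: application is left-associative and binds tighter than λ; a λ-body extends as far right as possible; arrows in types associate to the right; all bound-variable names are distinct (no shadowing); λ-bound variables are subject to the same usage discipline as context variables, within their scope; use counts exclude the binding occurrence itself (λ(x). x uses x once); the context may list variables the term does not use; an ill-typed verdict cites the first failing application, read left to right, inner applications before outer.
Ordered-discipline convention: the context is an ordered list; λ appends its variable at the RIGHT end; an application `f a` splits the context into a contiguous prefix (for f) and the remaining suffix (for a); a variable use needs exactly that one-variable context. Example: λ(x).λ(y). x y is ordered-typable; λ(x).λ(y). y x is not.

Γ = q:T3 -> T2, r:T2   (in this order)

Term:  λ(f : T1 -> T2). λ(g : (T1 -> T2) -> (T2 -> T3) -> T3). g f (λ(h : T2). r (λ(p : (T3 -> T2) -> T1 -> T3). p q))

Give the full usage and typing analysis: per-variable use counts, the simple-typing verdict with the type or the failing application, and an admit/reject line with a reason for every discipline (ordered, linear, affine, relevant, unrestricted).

variable uses: q: 1×; r: 1×; f (λ-bound): 1×; g (λ-bound): 1×; h (λ-bound): 0×; p (λ-bound): 1×
uses in reading order: g, f, r, p, q
typing: ill-typed: non-arrow in function slot: T2
ordered: ✗, fails simple typing
linear: ✗, a type mismatch blocks all five
affine: ✗, the type mismatch rejects it
relevant: ✗, not simply typable
unrestricted: ✗, fails simple typing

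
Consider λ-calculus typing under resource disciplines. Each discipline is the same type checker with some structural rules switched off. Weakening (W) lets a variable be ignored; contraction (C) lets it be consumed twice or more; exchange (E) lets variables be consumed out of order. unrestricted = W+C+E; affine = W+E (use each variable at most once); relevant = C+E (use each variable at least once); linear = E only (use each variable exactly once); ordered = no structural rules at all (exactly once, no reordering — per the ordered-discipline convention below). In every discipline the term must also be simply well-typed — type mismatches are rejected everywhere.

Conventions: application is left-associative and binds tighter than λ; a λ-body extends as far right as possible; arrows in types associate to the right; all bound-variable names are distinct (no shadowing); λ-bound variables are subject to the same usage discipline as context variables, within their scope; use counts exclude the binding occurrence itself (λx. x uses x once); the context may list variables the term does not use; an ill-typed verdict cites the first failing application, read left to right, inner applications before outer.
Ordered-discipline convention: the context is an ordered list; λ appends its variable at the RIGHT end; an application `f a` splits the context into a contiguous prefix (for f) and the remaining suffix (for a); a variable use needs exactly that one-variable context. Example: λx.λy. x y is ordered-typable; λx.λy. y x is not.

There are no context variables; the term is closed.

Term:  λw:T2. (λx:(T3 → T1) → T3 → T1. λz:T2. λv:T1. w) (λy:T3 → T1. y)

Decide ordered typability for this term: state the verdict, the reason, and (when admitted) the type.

no — x, z, v never used (weakening)
counts: w [bound]: 1×, x [bound]: 0×, z [bound]: 0×, v [bound]: 0×, y [bound]: 1×
uses in reading order: w, y
typing: well-typed — term : T2 → T2 → T1 → T2
across the five disciplines: ordered ✗, linear ✗, affine ✓, relevant ✗, unrestricted ✓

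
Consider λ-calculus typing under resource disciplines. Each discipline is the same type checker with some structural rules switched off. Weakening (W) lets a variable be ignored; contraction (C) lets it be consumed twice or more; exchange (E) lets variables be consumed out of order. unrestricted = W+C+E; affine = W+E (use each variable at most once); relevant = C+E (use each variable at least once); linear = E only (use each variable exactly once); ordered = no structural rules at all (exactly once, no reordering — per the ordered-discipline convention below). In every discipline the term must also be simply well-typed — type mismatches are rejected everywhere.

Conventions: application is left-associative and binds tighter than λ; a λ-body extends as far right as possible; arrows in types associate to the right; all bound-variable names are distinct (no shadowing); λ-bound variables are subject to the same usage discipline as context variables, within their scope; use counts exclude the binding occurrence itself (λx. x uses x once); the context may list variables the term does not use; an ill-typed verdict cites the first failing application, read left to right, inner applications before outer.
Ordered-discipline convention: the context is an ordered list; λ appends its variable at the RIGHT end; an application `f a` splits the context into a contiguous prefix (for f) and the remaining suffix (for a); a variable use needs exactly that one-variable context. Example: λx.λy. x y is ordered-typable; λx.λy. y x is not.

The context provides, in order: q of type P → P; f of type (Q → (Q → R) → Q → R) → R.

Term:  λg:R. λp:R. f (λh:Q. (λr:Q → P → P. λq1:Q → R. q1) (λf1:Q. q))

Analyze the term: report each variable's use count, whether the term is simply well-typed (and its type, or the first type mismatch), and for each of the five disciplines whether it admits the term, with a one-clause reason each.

counts: q=1, f=1, g [bound]=0, p [bound]=0, h [bound]=0, r [bound]=0, q1 [bound]=1, f1 [bound]=0
use order (left to right): f, q1, q
typing: well-typed — term : R → R → R
ordered: ✗ — g, p, h, r, f1 left unused
linear: ✗ — g, p, h, r, f1 left unused
affine: ✓ — no duplicate uses among q, f, g, p, h, r, q1, f1
relevant: ✗ — g, p, h, r, f1 left unused
unrestricted: ✓ — well-typed at R → R → R; no restrictions here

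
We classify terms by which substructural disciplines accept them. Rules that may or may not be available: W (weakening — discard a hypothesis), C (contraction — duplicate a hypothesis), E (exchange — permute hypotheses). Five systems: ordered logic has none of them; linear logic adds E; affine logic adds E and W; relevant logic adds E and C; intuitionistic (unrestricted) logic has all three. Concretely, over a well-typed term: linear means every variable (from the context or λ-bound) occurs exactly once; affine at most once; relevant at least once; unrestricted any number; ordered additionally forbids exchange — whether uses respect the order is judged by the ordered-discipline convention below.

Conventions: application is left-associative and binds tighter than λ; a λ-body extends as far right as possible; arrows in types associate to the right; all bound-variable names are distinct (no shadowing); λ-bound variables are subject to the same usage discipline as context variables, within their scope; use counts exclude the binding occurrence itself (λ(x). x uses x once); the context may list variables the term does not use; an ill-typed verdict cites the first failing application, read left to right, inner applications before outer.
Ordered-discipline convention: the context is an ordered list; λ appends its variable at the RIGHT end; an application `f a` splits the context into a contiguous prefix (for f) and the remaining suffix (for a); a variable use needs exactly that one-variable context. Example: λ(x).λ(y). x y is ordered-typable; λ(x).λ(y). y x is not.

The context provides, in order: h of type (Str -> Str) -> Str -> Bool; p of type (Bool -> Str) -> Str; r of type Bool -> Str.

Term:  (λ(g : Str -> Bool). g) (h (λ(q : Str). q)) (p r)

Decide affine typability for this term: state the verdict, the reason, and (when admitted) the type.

yes — h, p, r, g, q: no repeats, contraction unneeded; term : Bool
variable uses: h ×1; p ×1; r ×1; g (bound) ×1; q (bound) ×1
use order (left to right): g, h, q, p, r
typing: well-typed — term : Bool
per-discipline verdicts: ordered ✓; linear ✓; affine ✓; relevant ✓; unrestricted ✓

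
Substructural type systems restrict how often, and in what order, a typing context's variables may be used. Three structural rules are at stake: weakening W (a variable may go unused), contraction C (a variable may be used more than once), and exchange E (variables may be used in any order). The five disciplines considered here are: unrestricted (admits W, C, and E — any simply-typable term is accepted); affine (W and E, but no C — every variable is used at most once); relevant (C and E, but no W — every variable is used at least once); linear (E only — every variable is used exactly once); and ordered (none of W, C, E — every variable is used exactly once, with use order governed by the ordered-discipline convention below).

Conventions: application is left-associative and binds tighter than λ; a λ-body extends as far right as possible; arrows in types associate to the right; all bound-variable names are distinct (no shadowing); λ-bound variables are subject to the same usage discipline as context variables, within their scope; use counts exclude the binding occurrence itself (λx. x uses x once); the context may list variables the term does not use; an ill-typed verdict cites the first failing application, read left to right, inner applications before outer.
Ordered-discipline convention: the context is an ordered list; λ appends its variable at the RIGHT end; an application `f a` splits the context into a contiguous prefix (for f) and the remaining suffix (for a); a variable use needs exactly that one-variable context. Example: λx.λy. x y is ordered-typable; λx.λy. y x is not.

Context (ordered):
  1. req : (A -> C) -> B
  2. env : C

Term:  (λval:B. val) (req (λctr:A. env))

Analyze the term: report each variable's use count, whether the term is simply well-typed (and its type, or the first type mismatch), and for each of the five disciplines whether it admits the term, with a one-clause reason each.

use counts: req: 1×; env: 1×; val (λ-bound): 1×; ctr (λ-bound): 0×
uses in reading order: val, req, env
typing: well-typed — term : B
ordered: ✗, ctr never used (weakening)
linear: ✗, ctr never used (weakening)
affine: ✓, no duplicate uses among req, env, val, ctr
relevant: ✗, ctr never used (weakening)
unrestricted: ✓, simply typable at B; W, C, E all held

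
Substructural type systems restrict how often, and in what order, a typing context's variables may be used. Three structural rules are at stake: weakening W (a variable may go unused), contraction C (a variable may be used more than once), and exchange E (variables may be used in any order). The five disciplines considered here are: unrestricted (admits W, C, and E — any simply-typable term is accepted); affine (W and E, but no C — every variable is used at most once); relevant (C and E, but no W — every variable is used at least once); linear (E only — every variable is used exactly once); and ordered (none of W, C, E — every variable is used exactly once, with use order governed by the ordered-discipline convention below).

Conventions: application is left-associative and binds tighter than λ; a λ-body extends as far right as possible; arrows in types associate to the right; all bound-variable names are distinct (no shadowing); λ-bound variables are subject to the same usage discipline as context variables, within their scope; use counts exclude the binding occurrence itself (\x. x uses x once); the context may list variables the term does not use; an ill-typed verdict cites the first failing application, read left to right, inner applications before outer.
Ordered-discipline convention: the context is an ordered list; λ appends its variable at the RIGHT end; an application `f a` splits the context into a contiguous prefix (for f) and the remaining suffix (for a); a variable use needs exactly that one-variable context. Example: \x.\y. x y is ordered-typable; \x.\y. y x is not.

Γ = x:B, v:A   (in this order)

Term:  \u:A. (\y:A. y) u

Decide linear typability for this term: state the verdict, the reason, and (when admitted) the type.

no — x, v left unused
usage: x: 0×; v: 0×; u [bound]: 1×; y [bound]: 1×
left-to-right use order: y, u
typing: ✓ — A → A
all disciplines: ordered ✗, linear ✗, affine ✓, relevant ✗, unrestricted ✓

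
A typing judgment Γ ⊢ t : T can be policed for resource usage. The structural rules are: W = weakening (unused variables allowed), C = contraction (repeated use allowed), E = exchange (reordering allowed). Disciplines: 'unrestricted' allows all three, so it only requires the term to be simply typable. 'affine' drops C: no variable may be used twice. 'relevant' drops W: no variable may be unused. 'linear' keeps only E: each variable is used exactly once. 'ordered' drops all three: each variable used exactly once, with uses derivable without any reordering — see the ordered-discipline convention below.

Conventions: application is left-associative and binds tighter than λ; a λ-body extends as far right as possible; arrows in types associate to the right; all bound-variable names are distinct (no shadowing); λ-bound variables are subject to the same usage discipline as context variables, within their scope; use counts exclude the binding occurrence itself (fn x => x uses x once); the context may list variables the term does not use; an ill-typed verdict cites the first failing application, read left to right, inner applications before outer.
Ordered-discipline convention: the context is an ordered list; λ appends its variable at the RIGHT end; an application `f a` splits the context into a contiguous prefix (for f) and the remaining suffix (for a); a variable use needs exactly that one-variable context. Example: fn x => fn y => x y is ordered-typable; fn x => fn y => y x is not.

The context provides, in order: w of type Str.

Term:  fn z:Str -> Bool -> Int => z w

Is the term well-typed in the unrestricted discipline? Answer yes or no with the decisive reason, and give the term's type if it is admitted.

yes — type-checks ((Str -> Bool -> Int) -> Bool -> Int) and nothing is barred; term : (Str -> Bool -> Int) -> Bool -> Int
usage: w: 1, z (bound): 1
left-to-right use order: z, w
typing: well-typed — term : (Str -> Bool -> Int) -> Bool -> Int
summary: ordered ✗ | linear ✓ | affine ✓ | relevant ✓ | unrestricted ✓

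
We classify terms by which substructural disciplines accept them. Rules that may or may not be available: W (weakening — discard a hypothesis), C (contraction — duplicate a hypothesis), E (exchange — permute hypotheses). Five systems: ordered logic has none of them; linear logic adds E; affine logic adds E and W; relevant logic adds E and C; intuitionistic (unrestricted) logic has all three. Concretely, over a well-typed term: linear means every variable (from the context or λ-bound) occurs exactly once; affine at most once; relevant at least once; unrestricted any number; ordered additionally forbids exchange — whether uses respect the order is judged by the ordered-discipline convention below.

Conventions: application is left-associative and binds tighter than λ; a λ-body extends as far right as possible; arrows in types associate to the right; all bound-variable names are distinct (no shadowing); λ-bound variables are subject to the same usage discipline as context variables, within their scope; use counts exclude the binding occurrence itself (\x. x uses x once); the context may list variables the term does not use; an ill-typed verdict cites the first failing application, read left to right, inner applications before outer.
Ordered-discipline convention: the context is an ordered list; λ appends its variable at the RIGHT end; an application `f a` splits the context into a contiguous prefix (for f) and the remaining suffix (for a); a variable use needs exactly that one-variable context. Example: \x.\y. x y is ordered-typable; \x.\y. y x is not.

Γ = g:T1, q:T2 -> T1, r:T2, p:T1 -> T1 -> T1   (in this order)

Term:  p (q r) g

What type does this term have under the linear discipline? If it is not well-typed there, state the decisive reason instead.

term : T1
usage: g: 1×; q: 1×; r: 1×; p: 1×
order of uses: p, q, r, g
typing: well-typed at T1
summary: ordered ✗; linear ✓; affine ✓; relevant ✓; unrestricted ✓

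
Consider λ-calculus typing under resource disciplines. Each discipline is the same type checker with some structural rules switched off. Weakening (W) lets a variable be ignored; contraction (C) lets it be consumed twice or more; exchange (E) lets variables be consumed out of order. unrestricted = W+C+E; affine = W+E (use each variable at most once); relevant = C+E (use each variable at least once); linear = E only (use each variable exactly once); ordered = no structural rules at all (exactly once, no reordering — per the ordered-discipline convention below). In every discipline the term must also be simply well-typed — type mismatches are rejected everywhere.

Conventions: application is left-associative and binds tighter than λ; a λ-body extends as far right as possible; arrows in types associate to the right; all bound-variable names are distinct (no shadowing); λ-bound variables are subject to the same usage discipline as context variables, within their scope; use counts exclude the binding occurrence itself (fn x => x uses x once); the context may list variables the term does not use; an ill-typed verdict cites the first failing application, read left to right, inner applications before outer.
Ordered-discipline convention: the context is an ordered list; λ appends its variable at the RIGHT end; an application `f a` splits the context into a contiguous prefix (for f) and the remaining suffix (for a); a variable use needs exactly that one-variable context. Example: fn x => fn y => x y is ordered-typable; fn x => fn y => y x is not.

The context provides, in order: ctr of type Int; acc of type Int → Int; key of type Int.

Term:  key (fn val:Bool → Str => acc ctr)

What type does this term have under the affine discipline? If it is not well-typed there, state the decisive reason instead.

not well-typed under affine — fails simple typing
use counts: ctr ×1, acc ×1, key ×1, val (λ-bound) ×0
use order (left to right): key, acc, ctr
typing: ill-typed: applying a non-function (Int)
per-discipline verdicts: ordered ✗; linear ✗; affine ✗; relevant ✗; unrestricted ✗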